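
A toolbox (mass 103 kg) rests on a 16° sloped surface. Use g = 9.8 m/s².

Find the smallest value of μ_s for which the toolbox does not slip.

At the slip threshold m g sin θ = μ_s m g cos θ, so μ_s,min = tan θ.
μ_s,min = tan 16° = 0.287.

μ_s,min ≈ 0.287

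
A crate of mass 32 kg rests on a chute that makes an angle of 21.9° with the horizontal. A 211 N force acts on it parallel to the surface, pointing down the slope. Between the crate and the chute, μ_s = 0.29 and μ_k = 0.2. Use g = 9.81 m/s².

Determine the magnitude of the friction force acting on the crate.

f ≈ 58.3 N (up the incline)

The normal reaction is N = m g cos θ = 291.3 N.
Parallel to the incline, ΣF = 0 gives f = m g sin θ + P = 117.1 + 211 = 328.1 N (up-slope positive).
Static friction can supply at most μ_s N = 84.47 N.
Since |328.1| > 84.47 N, static friction cannot hold it; the crate slides down the incline and kinetic friction applies: f = μ_k N = 0.2 × 291.3 = 58.3 N.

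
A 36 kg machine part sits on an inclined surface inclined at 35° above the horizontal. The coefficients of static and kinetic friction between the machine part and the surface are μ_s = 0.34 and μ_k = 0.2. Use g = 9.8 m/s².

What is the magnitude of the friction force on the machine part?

Perpendicular to the surface, N = m g cos θ = 36·9.8·cos 35° = 289 N.
For equilibrium along the incline, friction must balance the weight component: f = m g sin θ = 202.4 N up the slope.
Static friction can supply at most μ_s N = 98.26 N.
|202.4| exceeds 98.26 N, so the machine part slips down-slope; friction is kinetic, f = μ_k N = 0.2×289 = 57.8 N.

f ≈ 57.8 N (up the incline)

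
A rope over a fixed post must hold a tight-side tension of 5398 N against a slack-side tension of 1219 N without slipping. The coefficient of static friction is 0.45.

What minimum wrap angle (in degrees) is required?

T₂/T₁ = e^{μβ} → β = ln(T₂/T₁)/μ.
β = ln(5398/1219)/0.45 = 1.488/0.45 = 3.307 rad.
In degrees: β = 3.307 × 180/π = 189°.

β_min ≈ 189°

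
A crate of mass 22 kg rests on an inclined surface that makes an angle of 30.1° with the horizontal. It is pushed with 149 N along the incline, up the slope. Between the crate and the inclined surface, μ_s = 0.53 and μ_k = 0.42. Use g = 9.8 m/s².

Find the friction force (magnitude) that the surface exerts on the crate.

f ≈ 40.9 N (down the incline)

Normal force: N = m g cos θ = 22 × 9.8 × cos 30.1° = 186.5 N.
The friction needed for equilibrium is m g sin θ − P = 108.1 − 149 = -40.87 N, measured positive up-slope.
The static-friction ceiling is μ_s N = 0.53 × 186.5 = 98.86 N.
Since |-40.87| ≤ 98.86 N, the crate remains in static equilibrium and friction takes exactly the required value.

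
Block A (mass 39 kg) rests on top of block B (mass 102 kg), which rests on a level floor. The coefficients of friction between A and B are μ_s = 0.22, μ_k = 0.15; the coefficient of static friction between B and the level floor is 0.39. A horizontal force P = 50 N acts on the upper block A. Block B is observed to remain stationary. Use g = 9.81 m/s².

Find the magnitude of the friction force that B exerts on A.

f ≈ 50 N

The normal force B exerts on A is simply A's weight, N₁ = 382.6 N.
So the A–B interface can sustain at most μ_s N₁ = 84.17 N of static friction.
P = 50 N is within that limit, so A and B move together (both at rest); the A–B friction is simply f₁ = P = 50 N.
By Newton's third law B feels 50 N forward from A. With B stationary, the floor's static friction on B balances it: f₂ = 50 N (well within μ_s(m_A+m_B)g = 539.5 N).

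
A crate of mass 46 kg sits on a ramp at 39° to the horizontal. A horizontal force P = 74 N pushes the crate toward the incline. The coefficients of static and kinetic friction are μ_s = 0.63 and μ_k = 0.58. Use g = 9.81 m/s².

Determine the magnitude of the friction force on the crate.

f ≈ 226 N (up the incline)

The horizontal push has a component P sin θ into the surface, so N = m g cos θ + P sin θ = 350.7 + 46.57 = 397.3 N.
Along the incline, the net driving force (taking up-slope positive) is P cos θ − m g sin θ = 57.51 − 284 = -226.5 N, so equilibrium requires friction f = 226.5 N (up-slope).
Maximum static friction: μ_s N = 0.63 × 397.3 = 250.3 N.
|f_req| = 226.5 ≤ 250.3 N → the crate is in equilibrium; friction equals the required value.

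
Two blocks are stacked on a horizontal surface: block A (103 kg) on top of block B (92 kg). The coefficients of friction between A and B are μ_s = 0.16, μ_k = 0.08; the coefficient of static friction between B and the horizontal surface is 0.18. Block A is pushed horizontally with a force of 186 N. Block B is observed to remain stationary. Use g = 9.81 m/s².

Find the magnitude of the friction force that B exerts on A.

The normal force B exerts on A is simply A's weight, N₁ = 1010 N.
Maximum static friction on A from B: μ_s N₁ = 0.16×1010 = 161.7 N.
P = 186 N exceeds that limit, so A slips over B and the interface friction becomes kinetic: f₁ = μ_k N₁ = 0.08×1010 = 80.8 N.
By Newton's third law B feels 80.8 N forward from A. With B stationary, the floor's static friction on B balances it: f₂ = 80.8 N (well within μ_s(m_A+m_B)g = 344.3 N).

f ≈ 80.8 N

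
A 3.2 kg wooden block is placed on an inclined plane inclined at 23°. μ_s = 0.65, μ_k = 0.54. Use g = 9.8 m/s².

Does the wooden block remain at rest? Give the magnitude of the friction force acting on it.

f ≈ 12.3 N

N = m g cos θ = 28.9 N.
Down-slope weight component: m g sin θ = 12.3 N.
μ_s N = 18.8 N.
12.3 ≤ 18.8 N, so it stays put; friction = 12.3 N.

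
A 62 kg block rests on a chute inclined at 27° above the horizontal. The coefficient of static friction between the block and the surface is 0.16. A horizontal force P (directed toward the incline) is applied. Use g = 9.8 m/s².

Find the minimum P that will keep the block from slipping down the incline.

The block tends to slide down (tan θ > μ_s), so at the point of impending slip friction acts up-slope at its limit: f = μ_s N.
Perpendicular to the incline: N = m g cos θ + P sin θ.
Along the incline: P cos θ + μ_s N = m g sin θ, i.e. P cos θ + μ_s (m g cos θ + P sin θ) = m g sin θ.
Solving, P (cos θ + μ_s sin θ) = m g (sin θ − μ_s cos θ), so P = 608×0.3114/0.9636 = 196 N.

P_min ≈ 196 N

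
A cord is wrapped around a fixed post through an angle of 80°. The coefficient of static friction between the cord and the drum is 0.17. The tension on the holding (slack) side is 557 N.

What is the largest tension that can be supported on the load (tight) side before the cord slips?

T_max ≈ 706 N

At impending slip the capstan equation gives T₂/T₁ = e^{μβ} with β in radians.
β = 80° × π/180 = 1.396 rad.
e^{μβ} = e^{0.17×1.396} = 1.268.
T₂ = T₁ · e^{μβ} = 557 × 1.268 = 706 N.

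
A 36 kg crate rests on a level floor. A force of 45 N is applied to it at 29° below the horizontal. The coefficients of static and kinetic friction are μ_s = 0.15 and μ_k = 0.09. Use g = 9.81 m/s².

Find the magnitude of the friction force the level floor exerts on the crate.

Vertical equilibrium gives N = m g + P sin α = 375 N.
For equilibrium, f = P cos α = 45×cos 29° = 39.36 N.
The static-friction limit is μ_s N = 56.25 N.
Since 39.36 N does not exceed the limit, the crate stays at rest and f = 39.4 N.

f ≈ 39.4 N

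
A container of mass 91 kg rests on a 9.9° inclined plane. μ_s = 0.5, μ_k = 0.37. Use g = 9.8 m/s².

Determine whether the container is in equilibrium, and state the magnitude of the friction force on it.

N = m g cos θ = 879 N.
Down-slope weight component: m g sin θ = 153 N.
μ_s N = 439 N.
153 ≤ 439 N, so it stays put; friction = 153 N.

f ≈ 153 N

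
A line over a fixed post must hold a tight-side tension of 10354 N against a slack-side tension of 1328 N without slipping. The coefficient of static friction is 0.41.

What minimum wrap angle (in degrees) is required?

T₂/T₁ = e^{μβ} → β = ln(T₂/T₁)/μ.
β = ln(10354/1328)/0.41 = 2.054/0.41 = 5.009 rad.
In degrees: β = 5.009 × 180/π = 287°.

β_min ≈ 287°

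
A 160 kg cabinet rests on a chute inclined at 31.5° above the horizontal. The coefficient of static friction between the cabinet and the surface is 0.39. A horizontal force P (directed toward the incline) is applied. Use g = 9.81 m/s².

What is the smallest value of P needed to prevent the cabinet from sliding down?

P_min ≈ 282 N

The cabinet tends to slide down (tan θ > μ_s), so at the point of impending slip friction acts up-slope at its limit: f = μ_s N.
Perpendicular to the incline: N = m g cos θ + P sin θ.
Along the incline: P cos θ + μ_s N = m g sin θ, i.e. P cos θ + μ_s (m g cos θ + P sin θ) = m g sin θ.
Solving, P (cos θ + μ_s sin θ) = m g (sin θ − μ_s cos θ), so P = 1570×0.19/1.056 = 282 N.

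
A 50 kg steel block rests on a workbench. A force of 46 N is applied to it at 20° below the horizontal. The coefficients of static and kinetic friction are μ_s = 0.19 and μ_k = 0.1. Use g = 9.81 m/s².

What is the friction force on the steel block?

The vertical component of P adds to the normal force: N = m g + P sin α = 490.5 + 15.73 = 506.2 N.
For equilibrium, f = P cos α = 46×cos 20° = 43.23 N.
μ_s N = 0.19 × 506.2 = 96.18 N.
Since 43.23 N does not exceed the limit, the steel block stays at rest and f = 43.2 N.

f ≈ 43.2 N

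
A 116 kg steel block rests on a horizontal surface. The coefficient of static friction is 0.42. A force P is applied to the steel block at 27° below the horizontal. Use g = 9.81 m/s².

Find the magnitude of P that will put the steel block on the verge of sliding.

P ≈ 682 N

N = m g + P sin α (the push presses the steel block into the horizontal surface).
At impending slip, P cos α = μ_s N = μ_s (m g + P sin α).
Solving: P (cos α − μ_s sin α) = μ_s m g → P = 0.42×1140/(cos 27° − 0.42 sin 27°) = 478/0.7003 = 682 N.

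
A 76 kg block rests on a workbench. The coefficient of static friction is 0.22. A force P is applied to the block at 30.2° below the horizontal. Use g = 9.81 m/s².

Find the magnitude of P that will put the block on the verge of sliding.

N = m g + P sin α (the push presses the block into the workbench).
At impending slip, P cos α = μ_s N = μ_s (m g + P sin α).
Solving: P (cos α − μ_s sin α) = μ_s m g → P = 0.22×746/(cos 30.2° − 0.22 sin 30.2°) = 164/0.7536 = 218 N.

P ≈ 218 N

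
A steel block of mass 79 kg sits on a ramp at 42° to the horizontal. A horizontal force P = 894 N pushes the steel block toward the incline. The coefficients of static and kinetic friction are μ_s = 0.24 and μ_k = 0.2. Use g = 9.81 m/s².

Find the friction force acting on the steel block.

Resolve perpendicular to the incline: N = m g cos θ + P sin θ = 79×9.81×cos 42° + 894×sin 42° = 1174 N.
Along the incline, the net driving force (taking up-slope positive) is P cos θ − m g sin θ = 664.4 − 518.6 = 145.8 N, so equilibrium requires friction f = -145.8 N (down-slope).
The limit of static friction is μ_s N = 281.8 N.
|f_req| = 145.8 ≤ 281.8 N → the steel block is in equilibrium; friction equals the required value.

f ≈ 146 N (down the incline)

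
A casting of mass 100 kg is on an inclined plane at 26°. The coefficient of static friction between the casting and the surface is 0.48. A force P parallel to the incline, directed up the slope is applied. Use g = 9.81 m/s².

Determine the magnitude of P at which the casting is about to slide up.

At impending motion up the slope, friction acts down-slope at its limit: f = μ_s N.
P is parallel to the surface, so N = m g cos θ = 882 N.
Along the incline: P = m g sin θ + μ_s N = 430 + 0.48×882 = 853 N.

P ≈ 853 N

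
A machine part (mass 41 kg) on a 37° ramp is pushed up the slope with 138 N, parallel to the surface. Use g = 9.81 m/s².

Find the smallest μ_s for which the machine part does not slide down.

N = m g cos θ = 321.2 N.
Friction must make up the shortfall along the incline: f = m g sin θ − P = 242.1 − 138 = 104.1 N.
At the threshold f = μ_s N, so μ_s,min = 104.1/321.2 = 0.324.

μ_s,min ≈ 0.324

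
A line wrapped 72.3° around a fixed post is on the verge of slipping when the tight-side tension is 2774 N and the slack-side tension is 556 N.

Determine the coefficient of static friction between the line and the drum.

T₂/T₁ = e^{μβ} → μ = ln(T₂/T₁)/β.
β = 72.3° = 1.262 rad.
μ = ln(2774/556)/1.262 = ln(4.989)/1.262 = 1.27.

μ ≈ 1.27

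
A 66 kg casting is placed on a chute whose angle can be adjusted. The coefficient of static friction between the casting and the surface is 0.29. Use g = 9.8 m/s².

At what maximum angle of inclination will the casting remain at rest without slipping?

θ_max ≈ 16.2°

At the slip threshold, m g sin θ = μ_s · m g cos θ, so tan θ = μ_s.
θ_max = arctan(0.29) = 16.2°.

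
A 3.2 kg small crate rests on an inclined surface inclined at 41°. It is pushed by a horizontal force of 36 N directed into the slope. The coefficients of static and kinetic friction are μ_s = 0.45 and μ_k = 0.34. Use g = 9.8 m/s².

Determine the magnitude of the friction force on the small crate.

f ≈ 6.6 N (down the incline)

Normal direction: N = m g cos θ + P sin θ = 47.29 N.
Parallel to the incline: P cos θ − m g sin θ = 27.17 − 20.57 = 6.596 N; the friction needed to balance this is 6.596 N acting down the slope.
The limit of static friction is μ_s N = 21.28 N.
|f_req| = 6.596 ≤ 21.28 N → the small crate is in equilibrium; friction equals the required value.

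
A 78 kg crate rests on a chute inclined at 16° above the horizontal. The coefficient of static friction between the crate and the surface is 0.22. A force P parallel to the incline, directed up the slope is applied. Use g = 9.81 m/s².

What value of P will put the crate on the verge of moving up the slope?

At impending motion up the slope, friction acts down-slope at its limit: f = μ_s N.
P is parallel to the surface, so N = m g cos θ = 736 N.
Along the incline: P = m g sin θ + μ_s N = 211 + 0.22×736 = 373 N.

P ≈ 373 N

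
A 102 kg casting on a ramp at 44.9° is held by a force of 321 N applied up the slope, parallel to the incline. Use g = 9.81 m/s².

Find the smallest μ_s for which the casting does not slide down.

μ_s,min ≈ 0.544

N = m g cos θ = 708.8 N.
Friction must make up the shortfall along the incline: f = m g sin θ − P = 706.3 − 321 = 385.3 N.
At the threshold f = μ_s N, so μ_s,min = 385.3/708.8 = 0.544.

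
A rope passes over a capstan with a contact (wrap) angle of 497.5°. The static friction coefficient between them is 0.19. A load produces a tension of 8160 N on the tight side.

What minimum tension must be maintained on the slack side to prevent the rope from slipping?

Capstan equation at impending slip: T_tight/T_slack = e^{μβ}.
β = 497.5° = 8.683 rad; e^{μβ} = e^{0.19×8.683} = 5.206.
T_slack = T_tight / e^{μβ} = 8160 / 5.206 = 1570 N.

T_min ≈ 1570 N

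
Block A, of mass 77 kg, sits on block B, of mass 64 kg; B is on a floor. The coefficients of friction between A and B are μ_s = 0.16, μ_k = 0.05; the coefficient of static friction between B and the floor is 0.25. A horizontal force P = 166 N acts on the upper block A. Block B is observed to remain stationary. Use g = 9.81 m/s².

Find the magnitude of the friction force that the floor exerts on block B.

The normal force B exerts on A is simply A's weight, N₁ = 755.4 N.
So the A–B interface can sustain at most μ_s N₁ = 120.9 N of static friction.
Since P = 166 N > 120.9 N, A slides on B; the A–B friction is kinetic: f₁ = μ_k N₁ = 0.05×755.4 = 37.8 N.
By Newton's third law B feels 37.8 N forward from A. With B stationary, the floor's static friction on B balances it: f₂ = 37.8 N (well within μ_s(m_A+m_B)g = 345.8 N).

f ≈ 37.8 N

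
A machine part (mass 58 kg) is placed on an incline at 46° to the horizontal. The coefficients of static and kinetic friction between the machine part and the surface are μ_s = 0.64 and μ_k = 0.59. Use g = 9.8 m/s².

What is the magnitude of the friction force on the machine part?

Normal force: N = m g cos θ = 58 × 9.8 × cos 46° = 394.8 N.
For equilibrium along the incline, friction must balance the weight component: f = m g sin θ = 408.9 N up the slope.
Static friction can supply at most μ_s N = 252.7 N.
|408.9| exceeds 252.7 N, so the machine part slips down-slope; friction is kinetic, f = μ_k N = 0.59×394.8 = 233 N.

f ≈ 233 N (up the incline)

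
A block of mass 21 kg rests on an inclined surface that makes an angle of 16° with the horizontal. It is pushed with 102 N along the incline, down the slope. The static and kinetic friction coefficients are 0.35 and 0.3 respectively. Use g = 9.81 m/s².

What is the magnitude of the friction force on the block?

f ≈ 59.4 N (up the incline)

Perpendicular to the surface, N = m g cos θ = 21·9.81·cos 16° = 198 N.
For equilibrium along the incline the friction force must supply f = m g sin θ + P = 56.78 + 102 = 158.8 N (positive meaning up-slope).
Static friction can supply at most μ_s N = 69.31 N.
Since |158.8| > 69.31 N, static friction cannot hold it; the block slides down the incline and kinetic friction applies: f = μ_k N = 0.3 × 198 = 59.4 N.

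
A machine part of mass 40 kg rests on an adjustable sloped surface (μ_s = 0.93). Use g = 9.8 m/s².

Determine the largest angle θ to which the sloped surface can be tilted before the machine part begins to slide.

θ_max ≈ 42.9°

At the slip threshold, m g sin θ = μ_s · m g cos θ, so tan θ = μ_s.
θ_max = arctan(0.93) = 42.9°.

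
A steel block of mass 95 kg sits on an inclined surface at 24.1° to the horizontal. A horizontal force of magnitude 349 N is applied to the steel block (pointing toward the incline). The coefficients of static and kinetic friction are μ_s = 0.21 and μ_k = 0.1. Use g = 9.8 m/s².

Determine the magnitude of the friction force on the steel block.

Normal direction: N = m g cos θ + P sin θ = 992.4 N.
Along the incline, the net driving force (taking up-slope positive) is P cos θ − m g sin θ = 318.6 − 380.2 = -61.58 N, so equilibrium requires friction f = 61.58 N (up-slope).
The limit of static friction is μ_s N = 208.4 N.
Since 61.58 N is within the 208.4 N limit, the steel block stays put and friction is exactly 61.6 N.

f ≈ 61.6 N (up the incline)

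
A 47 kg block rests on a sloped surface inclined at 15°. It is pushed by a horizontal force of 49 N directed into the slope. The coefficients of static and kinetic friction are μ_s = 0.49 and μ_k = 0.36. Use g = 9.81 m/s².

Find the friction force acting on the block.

The horizontal push has a component P sin θ into the surface, so N = m g cos θ + P sin θ = 445.4 + 12.68 = 458 N.
Parallel to the incline: P cos θ − m g sin θ = 47.33 − 119.3 = -72 N; the friction needed to balance this is 72 N acting up the slope.
Maximum static friction: μ_s N = 0.49 × 458 = 224.4 N.
Since 72 N is within the 224.4 N limit, the block stays put and friction is exactly 72 N.

f ≈ 72 N (up the incline)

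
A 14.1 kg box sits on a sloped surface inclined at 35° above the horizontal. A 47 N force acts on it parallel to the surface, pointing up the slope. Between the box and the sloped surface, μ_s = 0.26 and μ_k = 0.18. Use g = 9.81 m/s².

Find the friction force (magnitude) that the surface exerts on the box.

f ≈ 20.4 N (up the incline)

Perpendicular to the surface, N = m g cos θ = 14.1·9.81·cos 35° = 113.3 N.
For equilibrium along the incline the friction force must supply f = m g sin θ − P = 79.34 − 47 = 32.34 N (positive meaning up-slope).
Maximum static friction available: μ_s N = 0.26 × 113.3 = 29.46 N.
|32.34| exceeds 29.46 N, so the box slips down-slope; friction is kinetic, f = μ_k N = 0.18×113.3 = 20.4 N.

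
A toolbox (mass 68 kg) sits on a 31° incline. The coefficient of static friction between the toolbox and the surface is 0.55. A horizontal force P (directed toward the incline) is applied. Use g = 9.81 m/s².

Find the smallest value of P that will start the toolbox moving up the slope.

At impending motion up the slope, friction acts down-slope at its limit: f = μ_s N.
Perpendicular to the incline: N = m g cos θ + P sin θ.
Along the incline: P cos θ = m g sin θ + μ_s N = m g sin θ + μ_s (m g cos θ + P sin θ).
Solving, P (cos θ − μ_s sin θ) = m g (sin θ + μ_s cos θ), so P = 68×9.81×(sin 31° + 0.55 cos 31°)/(cos 31° − 0.55 sin 31°) = 667×0.9865/0.5739 = 1150 N.

P ≈ 1150 N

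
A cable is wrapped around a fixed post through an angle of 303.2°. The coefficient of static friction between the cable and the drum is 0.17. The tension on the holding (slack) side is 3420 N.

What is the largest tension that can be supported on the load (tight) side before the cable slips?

T_max ≈ 8410 N

At impending slip the capstan equation gives T₂/T₁ = e^{μβ} with β in radians.
β = 303.2° × π/180 = 5.292 rad.
e^{μβ} = e^{0.17×5.292} = 2.459.
T₂ = T₁ · e^{μβ} = 3420 × 2.459 = 8410 N.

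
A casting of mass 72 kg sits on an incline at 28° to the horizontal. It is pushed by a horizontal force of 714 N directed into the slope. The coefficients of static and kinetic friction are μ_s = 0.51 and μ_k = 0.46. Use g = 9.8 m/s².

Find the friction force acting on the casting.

f ≈ 299 N (down the incline)

Normal direction: N = m g cos θ + P sin θ = 958.2 N.
Parallel to the incline: P cos θ − m g sin θ = 630.4 − 331.3 = 299.2 N; the friction needed to balance this is 299.2 N acting down the slope.
The limit of static friction is μ_s N = 488.7 N.
Since 299.2 N is within the 488.7 N limit, the casting stays put and friction is exactly 299 N.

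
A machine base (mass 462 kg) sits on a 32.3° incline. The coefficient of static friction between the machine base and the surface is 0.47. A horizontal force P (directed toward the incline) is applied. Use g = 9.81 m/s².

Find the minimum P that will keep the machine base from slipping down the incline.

P_min ≈ 567 N

The machine base tends to slide down (tan θ > μ_s), so at the point of impending slip friction acts up-slope at its limit: f = μ_s N.
Perpendicular to the incline: N = m g cos θ + P sin θ.
Along the incline: P cos θ + μ_s N = m g sin θ, i.e. P cos θ + μ_s (m g cos θ + P sin θ) = m g sin θ.
Solving, P (cos θ + μ_s sin θ) = m g (sin θ − μ_s cos θ), so P = 4530×0.1371/1.096 = 567 N.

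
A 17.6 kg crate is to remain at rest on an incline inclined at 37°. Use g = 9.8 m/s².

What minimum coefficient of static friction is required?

μ_s,min ≈ 0.754

At the slip threshold m g sin θ = μ_s m g cos θ, so μ_s,min = tan θ.
μ_s,min = tan 37° = 0.754.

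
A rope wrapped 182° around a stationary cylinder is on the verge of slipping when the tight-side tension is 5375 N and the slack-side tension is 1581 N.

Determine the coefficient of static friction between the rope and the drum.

T₂/T₁ = e^{μβ} → μ = ln(T₂/T₁)/β.
β = 182° = 3.176 rad.
μ = ln(5375/1581)/3.176 = ln(3.4)/3.176 = 0.385.

μ ≈ 0.385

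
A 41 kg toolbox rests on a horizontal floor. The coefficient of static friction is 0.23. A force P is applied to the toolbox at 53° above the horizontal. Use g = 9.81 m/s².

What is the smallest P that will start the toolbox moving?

P ≈ 118 N

N = m g − P sin α (the pull lifts the toolbox).
At impending slip, P cos α = μ_s N = μ_s (m g − P sin α).
Solving: P (cos α + μ_s sin α) = μ_s m g → P = 0.23×402/(cos 53° + 0.23 sin 53°) = 92.5/0.7855 = 118 N.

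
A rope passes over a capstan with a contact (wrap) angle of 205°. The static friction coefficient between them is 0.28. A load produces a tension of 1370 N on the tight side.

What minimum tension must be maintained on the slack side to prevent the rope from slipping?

T_min ≈ 503 N

Capstan equation at impending slip: T_tight/T_slack = e^{μβ}.
β = 205° = 3.578 rad; e^{μβ} = e^{0.28×3.578} = 2.723.
T_slack = T_tight / e^{μβ} = 1370 / 2.723 = 503 N.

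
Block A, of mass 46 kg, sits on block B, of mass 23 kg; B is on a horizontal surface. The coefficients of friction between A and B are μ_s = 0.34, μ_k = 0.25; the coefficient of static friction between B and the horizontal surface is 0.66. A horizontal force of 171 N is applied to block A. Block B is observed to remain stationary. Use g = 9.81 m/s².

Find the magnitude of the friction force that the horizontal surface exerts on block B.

f ≈ 113 N

The normal force B exerts on A is simply A's weight, N₁ = 451.3 N.
So the A–B interface can sustain at most μ_s N₁ = 153.4 N of static friction.
Since P = 171 N > 153.4 N, A slides on B; the A–B friction is kinetic: f₁ = μ_k N₁ = 0.25×451.3 = 113 N.
By Newton's third law B feels 113 N forward from A. With B stationary, the floor's static friction on B balances it: f₂ = 113 N (well within μ_s(m_A+m_B)g = 446.7 N).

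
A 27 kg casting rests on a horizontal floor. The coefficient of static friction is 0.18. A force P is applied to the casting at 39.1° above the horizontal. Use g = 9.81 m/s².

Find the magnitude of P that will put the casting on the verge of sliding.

P ≈ 53.6 N

N = m g − P sin α (the pull lifts the casting).
At impending slip, P cos α = μ_s N = μ_s (m g − P sin α).
Solving: P (cos α + μ_s sin α) = μ_s m g → P = 0.18×265/(cos 39.1° + 0.18 sin 39.1°) = 47.7/0.8896 = 53.6 N.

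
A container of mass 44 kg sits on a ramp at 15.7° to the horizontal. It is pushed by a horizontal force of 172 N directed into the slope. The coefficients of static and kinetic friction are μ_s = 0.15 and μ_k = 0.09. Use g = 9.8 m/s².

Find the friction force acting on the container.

f ≈ 48.9 N (down the incline)

Normal direction: N = m g cos θ + P sin θ = 461.7 N.
Along the incline, the net driving force (taking up-slope positive) is P cos θ − m g sin θ = 165.6 − 116.7 = 48.9 N, so equilibrium requires friction f = -48.9 N (down-slope).
Maximum static friction: μ_s N = 0.15 × 461.7 = 69.25 N.
|f_req| = 48.9 ≤ 69.25 N → the container is in equilibrium; friction equals the required value.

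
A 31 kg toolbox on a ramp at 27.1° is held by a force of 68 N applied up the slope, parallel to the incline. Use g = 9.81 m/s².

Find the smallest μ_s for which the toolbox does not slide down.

μ_s,min ≈ 0.261

N = m g cos θ = 270.7 N.
Friction must make up the shortfall along the incline: f = m g sin θ − P = 138.5 − 68 = 70.54 N.
At the threshold f = μ_s N, so μ_s,min = 70.54/270.7 = 0.261.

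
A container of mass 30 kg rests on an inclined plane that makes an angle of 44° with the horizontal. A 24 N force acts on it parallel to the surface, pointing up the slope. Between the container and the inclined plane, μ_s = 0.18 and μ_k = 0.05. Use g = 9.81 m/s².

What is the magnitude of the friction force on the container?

Normal force: N = m g cos θ = 30 × 9.81 × cos 44° = 211.7 N.
For equilibrium along the incline the friction force must supply f = m g sin θ − P = 204.4 − 24 = 180.4 N (positive meaning up-slope).
Static friction can supply at most μ_s N = 38.11 N.
Since |180.4| > 38.11 N, static friction cannot hold it; the container slides down the incline and kinetic friction applies: f = μ_k N = 0.05 × 211.7 = 10.6 N.

f ≈ 10.6 N (up the incline)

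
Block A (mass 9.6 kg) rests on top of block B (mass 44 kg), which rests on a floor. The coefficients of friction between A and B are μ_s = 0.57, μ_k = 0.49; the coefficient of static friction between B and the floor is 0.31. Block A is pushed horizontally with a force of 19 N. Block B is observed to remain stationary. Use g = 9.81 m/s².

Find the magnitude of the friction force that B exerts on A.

f ≈ 19 N

Between the blocks, N₁ = m_A g = 94.18 N.
So the A–B interface can sustain at most μ_s N₁ = 53.68 N of static friction.
P = 19 N is within that limit, so A and B move together (both at rest); the A–B friction is simply f₁ = P = 19 N.
B experiences an equal 19 N forward from A (third law). B is in equilibrium, so the floor supplies f₂ = 19 N of static friction (limit μ_s(m_A+m_B)g = 163 N, not exceeded).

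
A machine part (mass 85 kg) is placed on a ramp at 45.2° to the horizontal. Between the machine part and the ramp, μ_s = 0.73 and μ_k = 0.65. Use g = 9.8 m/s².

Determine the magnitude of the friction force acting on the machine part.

f ≈ 382 N (up the incline)

The normal reaction is N = m g cos θ = 587 N.
For equilibrium along the incline, friction must balance the weight component: f = m g sin θ = 591.1 N up the slope.
Maximum static friction available: μ_s N = 0.73 × 587 = 428.5 N.
|591.1| exceeds 428.5 N, so the machine part slips down-slope; friction is kinetic, f = μ_k N = 0.65×587 = 382 N.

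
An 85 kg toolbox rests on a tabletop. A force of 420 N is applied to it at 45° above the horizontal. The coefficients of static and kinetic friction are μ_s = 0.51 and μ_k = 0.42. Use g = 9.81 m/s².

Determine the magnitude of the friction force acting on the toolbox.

f ≈ 225 N

Vertical equilibrium gives N = m g − P sin α = 536.9 N.
The horizontal driving force is P cos α = 297 N, so equilibrium needs friction f = 297 N.
μ_s N = 0.51 × 536.9 = 273.8 N.
The required friction exceeds μ_s N, so the toolbox moves and f = μ_k N = 225 N.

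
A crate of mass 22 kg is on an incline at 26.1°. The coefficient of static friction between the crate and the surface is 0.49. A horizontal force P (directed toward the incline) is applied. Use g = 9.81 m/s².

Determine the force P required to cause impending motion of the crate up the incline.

At impending motion up the slope, friction acts down-slope at its limit: f = μ_s N.
Perpendicular to the incline: N = m g cos θ + P sin θ.
Along the incline: P cos θ = m g sin θ + μ_s N = m g sin θ + μ_s (m g cos θ + P sin θ).
Solving, P (cos θ − μ_s sin θ) = m g (sin θ + μ_s cos θ), so P = 22×9.81×(sin 26.1° + 0.49 cos 26.1°)/(cos 26.1° − 0.49 sin 26.1°) = 216×0.88/0.6825 = 278 N.

P ≈ 278 N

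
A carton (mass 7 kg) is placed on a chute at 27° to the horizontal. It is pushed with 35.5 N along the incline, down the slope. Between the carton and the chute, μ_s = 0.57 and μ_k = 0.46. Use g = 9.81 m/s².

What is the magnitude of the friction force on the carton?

Normal force: N = m g cos θ = 7 × 9.81 × cos 27° = 61.19 N.
The friction needed for equilibrium is m g sin θ + P = 31.18 + 35.5 = 66.68 N, measured positive up-slope.
The static-friction ceiling is μ_s N = 0.57 × 61.19 = 34.88 N.
|66.68| exceeds 34.88 N, so the carton slips down-slope; friction is kinetic, f = μ_k N = 0.46×61.19 = 28.1 N.

f ≈ 28.1 N (up the incline)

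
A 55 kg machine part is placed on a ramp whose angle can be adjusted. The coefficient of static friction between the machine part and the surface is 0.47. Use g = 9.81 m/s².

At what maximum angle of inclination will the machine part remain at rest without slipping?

At the slip threshold, m g sin θ = μ_s · m g cos θ, so tan θ = μ_s.
θ_max = arctan(0.47) = 25.2°.

θ_max ≈ 25.2°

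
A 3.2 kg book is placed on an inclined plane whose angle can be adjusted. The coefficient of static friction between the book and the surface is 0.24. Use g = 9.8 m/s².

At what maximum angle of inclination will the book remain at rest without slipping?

At the slip threshold, m g sin θ = μ_s · m g cos θ, so tan θ = μ_s.
θ_max = arctan(0.24) = 13.5°.

θ_max ≈ 13.5°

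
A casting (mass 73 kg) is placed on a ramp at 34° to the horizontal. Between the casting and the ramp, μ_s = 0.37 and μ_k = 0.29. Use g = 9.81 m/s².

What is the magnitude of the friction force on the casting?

f ≈ 172 N (up the incline)

Normal force: N = m g cos θ = 73 × 9.81 × cos 34° = 593.7 N.
Along the slope the weight component is m g sin θ = 400.5 N; friction must supply exactly this, acting up-slope.
Static friction can supply at most μ_s N = 219.7 N.
Since |400.5| > 219.7 N, static friction cannot hold it; the casting slides down the incline and kinetic friction applies: f = μ_k N = 0.29 × 593.7 = 172 N.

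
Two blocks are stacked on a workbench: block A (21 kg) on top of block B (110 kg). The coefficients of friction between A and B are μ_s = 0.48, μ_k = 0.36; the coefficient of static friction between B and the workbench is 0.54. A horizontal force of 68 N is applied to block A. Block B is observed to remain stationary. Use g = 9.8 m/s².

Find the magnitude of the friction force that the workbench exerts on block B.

f ≈ 68 N

Normal force at the A–B interface: N₁ = m_A g = 205.8 N.
So the A–B interface can sustain at most μ_s N₁ = 98.78 N of static friction.
P = 68 N is within that limit, so A and B move together (both at rest); the A–B friction is simply f₁ = P = 68 N.
By Newton's third law B feels 68 N forward from A. With B stationary, the floor's static friction on B balances it: f₂ = 68 N (well within μ_s(m_A+m_B)g = 693.3 N).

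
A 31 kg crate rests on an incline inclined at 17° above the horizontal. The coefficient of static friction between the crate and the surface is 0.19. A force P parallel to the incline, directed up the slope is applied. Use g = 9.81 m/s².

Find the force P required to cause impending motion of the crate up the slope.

At impending motion up the slope, friction acts down-slope at its limit: f = μ_s N.
P is parallel to the surface, so N = m g cos θ = 291 N.
Along the incline: P = m g sin θ + μ_s N = 88.9 + 0.19×291 = 144 N.

P ≈ 144 N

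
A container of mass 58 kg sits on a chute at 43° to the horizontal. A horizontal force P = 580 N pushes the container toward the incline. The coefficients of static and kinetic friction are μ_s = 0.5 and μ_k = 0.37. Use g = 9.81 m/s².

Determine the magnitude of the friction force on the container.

f ≈ 36.1 N (down the incline)

The horizontal push has a component P sin θ into the surface, so N = m g cos θ + P sin θ = 416.1 + 395.6 = 811.7 N.
Along the incline, the net driving force (taking up-slope positive) is P cos θ − m g sin θ = 424.2 − 388 = 36.14 N, so equilibrium requires friction f = -36.14 N (down-slope).
The limit of static friction is μ_s N = 405.8 N.
|f_req| = 36.14 ≤ 405.8 N → the container is in equilibrium; friction equals the required value.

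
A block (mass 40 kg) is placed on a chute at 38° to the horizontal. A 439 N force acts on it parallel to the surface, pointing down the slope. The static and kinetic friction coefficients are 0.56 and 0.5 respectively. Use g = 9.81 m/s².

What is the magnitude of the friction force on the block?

f ≈ 155 N (up the incline)

Normal force: N = m g cos θ = 40 × 9.81 × cos 38° = 309.2 N.
Parallel to the incline, ΣF = 0 gives f = m g sin θ + P = 241.6 + 439 = 680.6 N (up-slope positive).
Maximum static friction available: μ_s N = 0.56 × 309.2 = 173.2 N.
Since |680.6| > 173.2 N, static friction cannot hold it; the block slides down the incline and kinetic friction applies: f = μ_k N = 0.5 × 309.2 = 155 N.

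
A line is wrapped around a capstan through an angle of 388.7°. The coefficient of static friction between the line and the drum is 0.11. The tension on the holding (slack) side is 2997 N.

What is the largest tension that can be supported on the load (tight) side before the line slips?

At impending slip the capstan equation gives T₂/T₁ = e^{μβ} with β in radians.
β = 388.7° × π/180 = 6.784 rad.
e^{μβ} = e^{0.11×6.784} = 2.109.
T₂ = T₁ · e^{μβ} = 2997 × 2.109 = 6320 N.

T_max ≈ 6320 N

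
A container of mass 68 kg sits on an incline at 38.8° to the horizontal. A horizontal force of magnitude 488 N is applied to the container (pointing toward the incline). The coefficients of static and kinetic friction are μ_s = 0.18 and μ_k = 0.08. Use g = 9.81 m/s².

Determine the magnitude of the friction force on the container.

Resolve perpendicular to the incline: N = m g cos θ + P sin θ = 68×9.81×cos 38.8° + 488×sin 38.8° = 825.7 N.
Parallel to the incline: P cos θ − m g sin θ = 380.3 − 418 = -37.68 N; the friction needed to balance this is 37.68 N acting up the slope.
The limit of static friction is μ_s N = 148.6 N.
Since 37.68 N is within the 148.6 N limit, the container stays put and friction is exactly 37.7 N.

f ≈ 37.7 N (up the incline)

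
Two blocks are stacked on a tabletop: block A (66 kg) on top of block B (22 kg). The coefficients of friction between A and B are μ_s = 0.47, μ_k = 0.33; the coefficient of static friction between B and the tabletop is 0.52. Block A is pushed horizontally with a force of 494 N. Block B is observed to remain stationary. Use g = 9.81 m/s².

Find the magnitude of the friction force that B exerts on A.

Between the blocks, N₁ = m_A g = 647.5 N.
So the A–B interface can sustain at most μ_s N₁ = 304.3 N of static friction.
Since P = 494 N > 304.3 N, A slides on B; the A–B friction is kinetic: f₁ = μ_k N₁ = 0.33×647.5 = 214 N.
By Newton's third law B feels 214 N forward from A. With B stationary, the floor's static friction on B balances it: f₂ = 214 N (well within μ_s(m_A+m_B)g = 448.9 N).

f ≈ 214 N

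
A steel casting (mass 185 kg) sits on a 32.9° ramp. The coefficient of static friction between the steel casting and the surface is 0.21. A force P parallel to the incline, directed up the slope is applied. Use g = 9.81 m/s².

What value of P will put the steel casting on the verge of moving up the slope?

P ≈ 1310 N

At impending motion up the slope, friction acts down-slope at its limit: f = μ_s N.
P is parallel to the surface, so N = m g cos θ = 1520 N.
Along the incline: P = m g sin θ + μ_s N = 986 + 0.21×1520 = 1310 N.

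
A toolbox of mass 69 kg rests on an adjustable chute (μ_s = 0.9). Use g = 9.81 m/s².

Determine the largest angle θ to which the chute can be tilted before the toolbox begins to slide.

θ_max ≈ 42°

At the slip threshold, m g sin θ = μ_s · m g cos θ, so tan θ = μ_s.
θ_max = arctan(0.9) = 42°.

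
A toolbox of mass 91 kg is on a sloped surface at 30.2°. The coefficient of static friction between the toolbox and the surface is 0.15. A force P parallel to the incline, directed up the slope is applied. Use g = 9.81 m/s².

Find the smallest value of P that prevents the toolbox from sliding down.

The toolbox tends to slide down (tan θ > μ_s), so at the point of impending slip friction acts up-slope at its limit: f = μ_s N.
P is parallel to the surface, so N = m g cos θ = 772 N.
Along the incline: P + μ_s N = m g sin θ, so P = 449 − 0.15×772 = 333 N.

P_min ≈ 333 N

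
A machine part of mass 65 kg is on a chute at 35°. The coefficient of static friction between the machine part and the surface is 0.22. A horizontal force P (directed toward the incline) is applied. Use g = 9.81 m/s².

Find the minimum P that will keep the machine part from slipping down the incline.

The machine part tends to slide down (tan θ > μ_s), so at the point of impending slip friction acts up-slope at its limit: f = μ_s N.
Perpendicular to the incline: N = m g cos θ + P sin θ.
Along the incline: P cos θ + μ_s N = m g sin θ, i.e. P cos θ + μ_s (m g cos θ + P sin θ) = m g sin θ.
Solving, P (cos θ + μ_s sin θ) = m g (sin θ − μ_s cos θ), so P = 638×0.3934/0.9453 = 265 N.

P_min ≈ 265 N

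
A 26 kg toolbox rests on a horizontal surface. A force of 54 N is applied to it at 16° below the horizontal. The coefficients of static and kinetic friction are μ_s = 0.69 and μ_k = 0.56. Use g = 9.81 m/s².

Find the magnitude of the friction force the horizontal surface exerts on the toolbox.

f ≈ 51.9 N

N = m g + P sin α = 255.1 + 54×sin 16° = 269.9 N.
For equilibrium, f = P cos α = 54×cos 16° = 51.91 N.
The static-friction limit is μ_s N = 186.3 N.
51.91 ≤ 186.3 N → static; friction equals the required 51.9 N.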